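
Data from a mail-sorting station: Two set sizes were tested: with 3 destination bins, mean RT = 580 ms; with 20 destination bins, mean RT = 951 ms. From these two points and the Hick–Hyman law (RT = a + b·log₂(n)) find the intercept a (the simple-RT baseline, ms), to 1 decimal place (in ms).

365.2 ms

The slope on a log₂ axis is (951 − 580) / (4.3219 − 1.5850) = 135.552 ms/bit.
Intercept: a = 580 − 135.552·log₂(3) = 365.156 ms.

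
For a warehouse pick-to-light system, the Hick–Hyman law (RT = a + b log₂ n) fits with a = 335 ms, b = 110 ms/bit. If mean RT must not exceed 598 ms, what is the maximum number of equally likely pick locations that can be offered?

110·log₂ n ≤ 598 − 335 = 263, giving log₂ n ≤ 2.3909 and n ≤ 5.245. The largest whole number is 5.

5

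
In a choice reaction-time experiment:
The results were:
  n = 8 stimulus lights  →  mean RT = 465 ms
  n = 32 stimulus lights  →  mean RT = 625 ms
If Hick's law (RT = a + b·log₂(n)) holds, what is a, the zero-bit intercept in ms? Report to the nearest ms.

225 ms

b = (RT₂ − RT₁)/(log₂ n₂ − log₂ n₁) = (625 − 465)/(5 − 3) = 80 ms/bit.
Intercept: a = 465 − 80·log₂(8) = 225.000 ms.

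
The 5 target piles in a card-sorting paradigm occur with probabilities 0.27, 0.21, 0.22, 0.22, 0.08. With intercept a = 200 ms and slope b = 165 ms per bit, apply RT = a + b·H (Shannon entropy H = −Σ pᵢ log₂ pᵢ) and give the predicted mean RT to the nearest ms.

H = 0.27·log₂(1/0.27) + 0.21·log₂(1/0.21) + 0.22·log₂(1/0.22) + 0.22·log₂(1/0.22) + 0.08·log₂(1/0.08) = 2.2355 bits.
RT = 200 + 165 × 2.2355 = 568.86 ms.

569 ms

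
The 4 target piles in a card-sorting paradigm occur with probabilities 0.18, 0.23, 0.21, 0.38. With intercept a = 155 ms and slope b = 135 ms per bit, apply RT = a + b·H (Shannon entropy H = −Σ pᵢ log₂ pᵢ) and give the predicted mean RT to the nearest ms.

Entropy contributions −pᵢ log₂ pᵢ: 0.4453, 0.4877, 0.4728, 0.5305; sum H = 1.9363 bits.
RT = a + bH = 155 + 135·1.9363 = 416.39 ms.

416 ms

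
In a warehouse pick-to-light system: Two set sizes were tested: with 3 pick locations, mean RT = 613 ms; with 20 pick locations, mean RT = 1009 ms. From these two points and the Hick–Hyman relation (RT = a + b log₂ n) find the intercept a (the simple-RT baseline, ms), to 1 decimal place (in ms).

b = (RT₂ − RT₁)/(log₂ n₂ − log₂ n₁) = (1009 − 613)/(4.3219 − 1.5850) = 144.686 ms/bit.
Intercept: a = 613 − 144.686·log₂(3) = 383.678 ms.

383.7 ms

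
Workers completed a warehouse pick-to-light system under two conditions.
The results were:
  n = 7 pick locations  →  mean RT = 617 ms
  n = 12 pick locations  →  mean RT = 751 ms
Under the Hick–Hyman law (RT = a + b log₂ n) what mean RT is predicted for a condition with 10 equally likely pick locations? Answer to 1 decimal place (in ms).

705.7 ms

Solve the two-equation system in a and b:
  b = (751 − 617) / (log₂ 12 − log₂ 7) = 134 / (3.5850 − 2.8074) = 172.323 ms/bit
  a = 617 − 172.323 × 2.8074 = 133.227 ms
Then RT(10) = 133.227 + 172.323 × log₂ 10 = 133.227 + 172.323 × 3.3219 ≈ 705.673 ms.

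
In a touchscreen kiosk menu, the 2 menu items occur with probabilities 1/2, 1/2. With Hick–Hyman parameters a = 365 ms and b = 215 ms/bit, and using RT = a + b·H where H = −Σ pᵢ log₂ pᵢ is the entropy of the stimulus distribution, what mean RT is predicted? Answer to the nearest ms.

Each term −pᵢ log₂ pᵢ: 0.5·1 + 0.5·1; summed, H = 1.000 bits.
Mean RT = a + bH = 365 + 215·1.000 = 580.00 ms.

580 ms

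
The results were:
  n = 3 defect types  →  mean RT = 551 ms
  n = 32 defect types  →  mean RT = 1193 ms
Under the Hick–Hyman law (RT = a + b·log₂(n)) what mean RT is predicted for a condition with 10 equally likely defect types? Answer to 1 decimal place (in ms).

With log₂ n on the abscissa the relation is linear; from the two conditions:
  b = (1193 − 551) / (log₂ 32 − log₂ 3) = 642 / (5 − 1.5850) = 187.992 ms/bit
  a = 551 − 187.992 × 1.5850 = 253.040 ms
Then RT(10) = 253.040 + 187.992 × log₂ 10 = 253.040 + 187.992 × 3.3219 ≈ 877.536 ms.

877.5 ms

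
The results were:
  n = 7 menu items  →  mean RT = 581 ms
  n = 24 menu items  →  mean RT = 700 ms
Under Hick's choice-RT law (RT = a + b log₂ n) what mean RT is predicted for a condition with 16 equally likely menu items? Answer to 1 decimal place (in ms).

660.8 ms

Fit slope and intercept:
  b = (700 − 581) / (log₂ 24 − log₂ 7) = 119 / (4.5850 − 2.8074) = 66.944 ms/bit
  a = 581 − 66.944 × 2.8074 = 393.065 ms
Then RT(16) = 393.065 + 66.944 × log₂ 16 = 393.065 + 66.944 × 4 ≈ 660.840 ms.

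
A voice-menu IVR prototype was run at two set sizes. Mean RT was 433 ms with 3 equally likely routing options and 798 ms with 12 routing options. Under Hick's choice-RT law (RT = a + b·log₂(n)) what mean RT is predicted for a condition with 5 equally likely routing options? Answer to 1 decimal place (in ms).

Solve the two-equation system in a and b:
  b = (798 − 433) / (log₂ 12 − log₂ 3) = 365 / (3.5850 − 1.5850) = 182.500 ms/bit
  a = 433 − 182.500 × 1.5850 = 143.744 ms
Then RT(5) = 143.744 + 182.500 × log₂ 5 = 143.744 + 182.500 × 2.3219 ≈ 567.496 ms.

567.5 ms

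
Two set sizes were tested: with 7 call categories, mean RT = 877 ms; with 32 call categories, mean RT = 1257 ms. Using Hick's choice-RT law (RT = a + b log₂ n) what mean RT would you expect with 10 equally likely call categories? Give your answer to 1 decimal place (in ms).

Solve the two-equation system in a and b:
  b = (1257 − 877) / (log₂ 32 − log₂ 7) = 380 / (5 − 2.8074) = 173.307 ms/bit
  a = 877 − 173.307 × 2.8074 = 390.467 ms
Then RT(10) = 390.467 + 173.307 × log₂ 10 = 390.467 + 173.307 × 3.3219 ≈ 966.179 ms.

966.2 ms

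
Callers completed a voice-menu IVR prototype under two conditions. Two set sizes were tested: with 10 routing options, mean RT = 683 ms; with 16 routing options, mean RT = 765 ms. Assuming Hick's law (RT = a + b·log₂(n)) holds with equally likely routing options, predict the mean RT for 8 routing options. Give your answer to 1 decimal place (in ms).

644.1 ms

With log₂ n on the abscissa the relation is linear; from the two conditions:
  b = (765 − 683) / (log₂ 16 − log₂ 10) = 82 / (4 − 3.3219) = 120.931 ms/bit
  a = 683 − 120.931 × 3.3219 = 281.275 ms
Then RT(8) = 281.275 + 120.931 × log₂ 8 = 281.275 + 120.931 × 3 ≈ 644.069 ms.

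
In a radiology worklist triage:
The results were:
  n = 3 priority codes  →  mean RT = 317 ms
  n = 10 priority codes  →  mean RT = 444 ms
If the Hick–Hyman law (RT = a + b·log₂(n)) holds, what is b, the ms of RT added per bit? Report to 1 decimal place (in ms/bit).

73.1 ms/bit

The slope on a log₂ axis is (444 − 317) / (3.3219 − 1.5850) = 73.116 ms/bit.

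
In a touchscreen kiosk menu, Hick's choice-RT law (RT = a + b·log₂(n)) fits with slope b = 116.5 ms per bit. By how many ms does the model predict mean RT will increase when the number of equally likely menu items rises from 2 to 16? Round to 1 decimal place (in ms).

349.5 ms

The intercept a cancels: ΔRT = b·(log₂ n₂ − log₂ n₁) = b·log₂(n₂/n₁).
log₂(16) − log₂(2) = log₂(16/2) = log₂(8) = 3.
ΔRT = 116.5 × 3.0000 = 349.500 ms.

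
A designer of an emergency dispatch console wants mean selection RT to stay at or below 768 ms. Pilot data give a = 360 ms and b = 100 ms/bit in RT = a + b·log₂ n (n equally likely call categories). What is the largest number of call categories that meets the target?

16

Set 360 + 100·log₂ n ≤ 768 → log₂ n ≤ (768 − 360)/100 = 4.0800.
So n ≤ 2^4.0800 = 16.912; the largest integer n is 16.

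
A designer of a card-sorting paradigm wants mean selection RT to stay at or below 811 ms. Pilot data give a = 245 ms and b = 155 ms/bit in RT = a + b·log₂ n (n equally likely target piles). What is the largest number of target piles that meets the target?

Set 245 + 155·log₂ n ≤ 811 → log₂ n ≤ (811 − 245)/155 = 3.6516.
So n ≤ 2^3.6516 = 12.567; the largest integer n is 12.

12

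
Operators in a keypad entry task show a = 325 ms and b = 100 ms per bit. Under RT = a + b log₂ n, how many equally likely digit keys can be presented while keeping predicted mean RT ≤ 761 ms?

100·log₂ n ≤ 761 − 325 = 436, giving log₂ n ≤ 4.3600 and n ≤ 20.535. The largest whole number is 20.

20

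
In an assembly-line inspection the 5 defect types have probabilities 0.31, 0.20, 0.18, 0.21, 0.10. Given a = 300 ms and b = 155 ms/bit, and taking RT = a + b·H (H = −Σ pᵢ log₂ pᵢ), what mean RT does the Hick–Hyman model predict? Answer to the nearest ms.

H = 0.31·log₂(1/0.31) + 0.20·log₂(1/0.20) + 0.18·log₂(1/0.18) + 0.21·log₂(1/0.21) + 0.10·log₂(1/0.10) = 2.2385 bits.
RT = 300 + 155 × 2.2385 = 646.97 ms.

647 ms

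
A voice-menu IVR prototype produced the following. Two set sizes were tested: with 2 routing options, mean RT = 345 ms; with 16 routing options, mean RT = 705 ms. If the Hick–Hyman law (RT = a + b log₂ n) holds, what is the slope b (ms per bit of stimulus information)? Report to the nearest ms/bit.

Slope: b = (705 − 345) / (log₂ 16 − log₂ 2) = 360/3.0000 = 120 ms/bit.

120 ms/bit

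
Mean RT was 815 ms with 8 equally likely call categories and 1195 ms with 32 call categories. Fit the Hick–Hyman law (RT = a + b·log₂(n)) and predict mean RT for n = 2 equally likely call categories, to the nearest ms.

435 ms

With log₂ n on the abscissa the relation is linear; from the two conditions:
  b = (1195 − 815) / (log₂ 32 − log₂ 8) = 380 / (5 − 3) = 190 ms/bit
  a = 815 − 190 × 3 = 245 ms
Then RT(2) = 245 + 190 × log₂ 2 = 245 + 190 × 1 ≈ 435.000 ms.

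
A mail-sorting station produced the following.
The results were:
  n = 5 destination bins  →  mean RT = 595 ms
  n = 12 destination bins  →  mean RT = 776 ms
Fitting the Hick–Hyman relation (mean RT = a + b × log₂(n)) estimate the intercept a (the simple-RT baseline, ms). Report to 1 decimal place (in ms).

262.3 ms

Slope: b = (776 − 595) / (log₂ 12 − log₂ 5) = 181/1.2630 = 143.306 ms/bit.
a = RT₁ − b·log₂ n₁ = 595 − 143.306 × 2.3219 = 262.255 ms.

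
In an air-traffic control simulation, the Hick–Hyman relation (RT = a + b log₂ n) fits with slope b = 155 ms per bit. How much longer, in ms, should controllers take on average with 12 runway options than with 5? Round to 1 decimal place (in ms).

The intercept a cancels: ΔRT = b·(log₂ n₂ − log₂ n₁) = b·log₂(n₂/n₁).
log₂(12) − log₂(5) = 3.5850 − 2.3219 = 1.2630.
ΔRT = 155 × 1.2630 = 195.770 ms.

195.8 ms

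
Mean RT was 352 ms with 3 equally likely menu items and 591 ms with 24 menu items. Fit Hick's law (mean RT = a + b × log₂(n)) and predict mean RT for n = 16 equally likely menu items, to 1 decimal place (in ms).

RT is linear in log₂ n, so two points fix the line:
  b = (591 − 352) / (log₂ 24 − log₂ 3) = 239 / (4.5850 − 1.5850) = 79.667 ms/bit
  a = 352 − 79.667 × 1.5850 = 225.731 ms
Then RT(16) = 225.731 + 79.667 × log₂ 16 = 225.731 + 79.667 × 4 ≈ 544.398 ms.

544.4 ms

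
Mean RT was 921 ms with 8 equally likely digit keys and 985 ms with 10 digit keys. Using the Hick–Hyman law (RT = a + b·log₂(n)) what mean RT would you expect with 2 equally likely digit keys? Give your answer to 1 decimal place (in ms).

Fit slope and intercept:
  b = (985 − 921) / (log₂ 10 − log₂ 8) = 64 / (3.3219 − 3) = 198.802 ms/bit
  a = 921 − 198.802 × 3 = 324.594 ms
Then RT(2) = 324.594 + 198.802 × log₂ 2 = 324.594 + 198.802 × 1 ≈ 523.396 ms.

523.4 ms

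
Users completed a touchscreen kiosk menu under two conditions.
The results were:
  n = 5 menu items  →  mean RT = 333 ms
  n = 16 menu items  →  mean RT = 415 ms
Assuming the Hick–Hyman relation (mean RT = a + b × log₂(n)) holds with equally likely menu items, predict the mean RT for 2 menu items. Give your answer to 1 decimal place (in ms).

With log₂ n on the abscissa the relation is linear; from the two conditions:
  b = (415 − 333) / (log₂ 16 − log₂ 5) = 82 / (4 − 2.3219) = 48.866 ms/bit
  a = 333 − 48.866 × 2.3219 = 219.538 ms
Then RT(2) = 219.538 + 48.866 × log₂ 2 = 219.538 + 48.866 × 1 ≈ 268.403 ms.

268.4 ms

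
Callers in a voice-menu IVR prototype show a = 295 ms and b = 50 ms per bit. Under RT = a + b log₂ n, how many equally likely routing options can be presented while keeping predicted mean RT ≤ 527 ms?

24

Information budget: (527 − 295)/50 = 4.6400 bits, so n ≤ 2^4.6400 = 24.933 → at most 24.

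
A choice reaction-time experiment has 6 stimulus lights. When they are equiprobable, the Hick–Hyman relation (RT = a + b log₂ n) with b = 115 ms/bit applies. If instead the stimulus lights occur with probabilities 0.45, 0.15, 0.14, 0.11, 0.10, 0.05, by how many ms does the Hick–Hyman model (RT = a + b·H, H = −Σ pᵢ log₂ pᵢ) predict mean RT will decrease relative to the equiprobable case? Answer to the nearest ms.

The RT saving is b·ΔH. Equiprobable H₀ = log₂(6) = 2.5850 bits; with the given probabilities H = 2.2246 bits.
b·(H₀ − H) = 115 × (2.5850 − 2.2246) = 41.44 ms.

41 ms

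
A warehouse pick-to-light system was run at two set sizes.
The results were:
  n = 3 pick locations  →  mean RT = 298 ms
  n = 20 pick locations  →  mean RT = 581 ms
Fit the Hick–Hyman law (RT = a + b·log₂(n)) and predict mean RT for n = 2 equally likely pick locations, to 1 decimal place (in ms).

237.5 ms

Solve the two-equation system in a and b:
  b = (581 − 298) / (log₂ 20 − log₂ 3) = 283 / (4.3219 − 1.5850) = 103.399 ms/bit
  a = 298 − 103.399 × 1.5850 = 134.116 ms
Then RT(2) = 134.116 + 103.399 × log₂ 2 = 134.116 + 103.399 × 1 ≈ 237.515 ms.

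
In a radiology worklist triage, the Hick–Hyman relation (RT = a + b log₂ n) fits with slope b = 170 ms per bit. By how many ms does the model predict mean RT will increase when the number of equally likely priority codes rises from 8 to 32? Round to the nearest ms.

340 ms

Only the slope matters, since a is common to both: ΔRT = b·log₂(n₂/n₁).
log₂(32) − log₂(8) = log₂(32/8) = log₂(4) = 2.
ΔRT = 170 × 2.0000 = 340.000 ms.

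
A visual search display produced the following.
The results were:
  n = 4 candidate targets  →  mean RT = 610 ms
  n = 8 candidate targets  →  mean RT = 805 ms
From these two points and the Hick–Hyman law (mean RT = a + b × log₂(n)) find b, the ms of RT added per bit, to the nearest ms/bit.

195 ms/bit

The slope on a log₂ axis is (805 − 610) / (3 − 2) = 195 ms/bit.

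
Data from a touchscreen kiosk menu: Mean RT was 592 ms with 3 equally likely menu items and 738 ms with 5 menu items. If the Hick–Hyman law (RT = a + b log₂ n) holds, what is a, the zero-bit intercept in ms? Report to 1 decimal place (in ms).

278.0 ms

Slope: b = (738 − 592) / (log₂ 5 − log₂ 3) = 146/0.7370 = 198.110 ms/bit.
Intercept: a = 592 − 198.110·log₂(3) = 278.004 ms.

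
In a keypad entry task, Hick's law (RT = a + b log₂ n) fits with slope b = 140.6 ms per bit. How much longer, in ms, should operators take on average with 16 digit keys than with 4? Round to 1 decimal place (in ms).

Only the slope matters, since a is common to both: ΔRT = b·log₂(n₂/n₁).
log₂(16) − log₂(4) = log₂(16/4) = log₂(4) = 2.
ΔRT = 140.6 × 2.0000 = 281.200 ms.

281.2 ms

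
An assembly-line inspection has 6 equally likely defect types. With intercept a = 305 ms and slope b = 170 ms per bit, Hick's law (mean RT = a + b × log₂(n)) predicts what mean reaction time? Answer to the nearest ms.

log₂(6) = 2.5850 bits, so RT = 305 + 170 × 2.5850 ≈ 744.444 ms.

744 ms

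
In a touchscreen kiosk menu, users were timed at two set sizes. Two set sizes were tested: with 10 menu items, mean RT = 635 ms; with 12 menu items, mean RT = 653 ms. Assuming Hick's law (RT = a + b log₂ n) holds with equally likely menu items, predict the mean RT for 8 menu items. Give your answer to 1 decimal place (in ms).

613.0 ms

With log₂ n on the abscissa the relation is linear; from the two conditions:
  b = (653 − 635) / (log₂ 12 − log₂ 10) = 18 / (3.5850 − 3.3219) = 68.432 ms/bit
  a = 635 − 68.432 × 3.3219 = 407.673 ms
Then RT(8) = 407.673 + 68.432 × log₂ 8 = 407.673 + 68.432 × 3 ≈ 612.970 ms.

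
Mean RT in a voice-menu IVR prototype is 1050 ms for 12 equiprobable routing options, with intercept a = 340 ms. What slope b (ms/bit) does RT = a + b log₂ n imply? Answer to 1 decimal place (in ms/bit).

198.0 ms/bit

12 alternatives carry log₂ 12 = 3.5850 bits; the choice cost is 1050 − 340 = 710 ms, so b = 710/3.5850 = 198.049 ms/bit.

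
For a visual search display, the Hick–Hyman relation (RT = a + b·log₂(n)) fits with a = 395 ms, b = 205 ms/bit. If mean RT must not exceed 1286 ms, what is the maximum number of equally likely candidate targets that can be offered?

205·log₂ n ≤ 1286 − 395 = 891, giving log₂ n ≤ 4.3463 and n ≤ 20.341. The largest whole number is 20.

20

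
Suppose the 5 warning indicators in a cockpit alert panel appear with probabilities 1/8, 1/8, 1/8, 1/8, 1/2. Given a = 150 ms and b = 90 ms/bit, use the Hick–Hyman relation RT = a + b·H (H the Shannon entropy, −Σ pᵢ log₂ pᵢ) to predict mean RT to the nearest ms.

H = −Σ pᵢ log₂ pᵢ = 0.125·3 + 0.125·3 + 0.125·3 + 0.125·3 + 0.5·1 = 2.000 bits.
RT = 150 + 90 × 2.000 = 330.00 ms.

330 ms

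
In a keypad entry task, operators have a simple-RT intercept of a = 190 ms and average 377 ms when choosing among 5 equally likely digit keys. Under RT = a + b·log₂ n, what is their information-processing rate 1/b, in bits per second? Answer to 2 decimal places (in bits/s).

12.42 bits/s

Choice component = 377 − 190 = 187 ms over log₂(5) = 2.3219 bits.
b = 187 / 2.3219 = 80.537 ms/bit, so 1/b = 12.417 bits/s.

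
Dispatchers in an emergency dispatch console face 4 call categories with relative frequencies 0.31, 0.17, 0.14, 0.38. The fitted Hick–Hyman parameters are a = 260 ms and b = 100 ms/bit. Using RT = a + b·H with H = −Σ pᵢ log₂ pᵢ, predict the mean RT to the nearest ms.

449 ms

H = 0.31·log₂(1/0.31) + 0.17·log₂(1/0.17) + 0.14·log₂(1/0.14) + 0.38·log₂(1/0.38) = 1.8859 bits.
RT = 260 + 100 × 1.8859 = 448.59 ms.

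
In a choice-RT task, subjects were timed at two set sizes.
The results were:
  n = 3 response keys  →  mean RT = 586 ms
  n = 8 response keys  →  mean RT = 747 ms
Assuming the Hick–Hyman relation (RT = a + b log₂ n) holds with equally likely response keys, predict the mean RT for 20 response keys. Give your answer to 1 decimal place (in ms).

Fit slope and intercept:
  b = (747 − 586) / (log₂ 8 − log₂ 3) = 161 / (3 − 1.5850) = 113.778 ms/bit
  a = 586 − 113.778 × 1.5850 = 405.666 ms
Then RT(20) = 405.666 + 113.778 × log₂ 20 = 405.666 + 113.778 × 4.3219 ≈ 897.406 ms.

897.4 ms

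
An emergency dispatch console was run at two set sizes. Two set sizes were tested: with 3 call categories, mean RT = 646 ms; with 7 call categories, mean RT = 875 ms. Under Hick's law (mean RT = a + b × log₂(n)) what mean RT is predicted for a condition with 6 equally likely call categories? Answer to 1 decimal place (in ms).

With log₂ n on the abscissa the relation is linear; from the two conditions:
  b = (875 − 646) / (log₂ 7 − log₂ 3) = 229 / (2.8074 − 1.5850) = 187.338 ms/bit
  a = 646 − 187.338 × 1.5850 = 349.077 ms
Then RT(6) = 349.077 + 187.338 × log₂ 6 = 349.077 + 187.338 × 2.5850 ≈ 833.338 ms.

833.3 ms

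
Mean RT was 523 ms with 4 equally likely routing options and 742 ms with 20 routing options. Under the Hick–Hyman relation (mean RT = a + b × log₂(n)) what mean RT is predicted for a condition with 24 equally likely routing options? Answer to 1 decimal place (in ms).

766.8 ms

RT is linear in log₂ n, so two points fix the line:
  b = (742 − 523) / (log₂ 20 − log₂ 4) = 219 / (4.3219 − 2) = 94.318 ms/bit
  a = 523 − 94.318 × 2 = 334.364 ms
Then RT(24) = 334.364 + 94.318 × log₂ 24 = 334.364 + 94.318 × 4.5850 ≈ 766.809 ms.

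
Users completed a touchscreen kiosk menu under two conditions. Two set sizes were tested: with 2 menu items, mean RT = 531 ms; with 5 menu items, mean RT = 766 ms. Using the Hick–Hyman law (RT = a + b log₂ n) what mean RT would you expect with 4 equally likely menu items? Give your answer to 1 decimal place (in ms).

With log₂ n on the abscissa the relation is linear; from the two conditions:
  b = (766 − 531) / (log₂ 5 − log₂ 2) = 235 / (2.3219 − 1) = 177.771 ms/bit
  a = 531 − 177.771 × 1 = 353.229 ms
Then RT(4) = 353.229 + 177.771 × log₂ 4 = 353.229 + 177.771 × 2 ≈ 708.771 ms.

708.8 ms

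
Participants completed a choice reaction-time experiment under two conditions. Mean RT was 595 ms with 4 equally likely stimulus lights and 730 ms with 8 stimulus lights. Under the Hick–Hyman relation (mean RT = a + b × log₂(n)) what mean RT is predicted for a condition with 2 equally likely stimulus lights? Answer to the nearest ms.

460 ms

RT is linear in log₂ n, so two points fix the line:
  b = (730 − 595) / (log₂ 8 − log₂ 4) = 135 / (3 − 2) = 135 ms/bit
  a = 595 − 135 × 2 = 325 ms
Then RT(2) = 325 + 135 × log₂ 2 = 325 + 135 × 1 ≈ 460.000 ms.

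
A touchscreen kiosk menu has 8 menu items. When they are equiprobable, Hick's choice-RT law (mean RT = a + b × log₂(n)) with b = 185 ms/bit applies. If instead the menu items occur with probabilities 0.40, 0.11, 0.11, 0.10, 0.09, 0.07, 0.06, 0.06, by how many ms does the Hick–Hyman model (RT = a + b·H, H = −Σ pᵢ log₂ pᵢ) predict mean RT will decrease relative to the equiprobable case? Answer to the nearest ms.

The RT saving is b·ΔH. Equiprobable H₀ = log₂(8) = 3.0000 bits; with the given probabilities H = 2.6298 bits.
b·(H₀ − H) = 185 × (3.0000 − 2.6298) = 68.48 ms.

68 ms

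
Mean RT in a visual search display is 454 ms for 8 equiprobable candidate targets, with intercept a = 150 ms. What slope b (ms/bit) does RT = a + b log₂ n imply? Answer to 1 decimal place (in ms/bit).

b = (454 − 150) / log₂(8) = 304 / 3 = 101.333 ms/bit.

101.3 ms/bit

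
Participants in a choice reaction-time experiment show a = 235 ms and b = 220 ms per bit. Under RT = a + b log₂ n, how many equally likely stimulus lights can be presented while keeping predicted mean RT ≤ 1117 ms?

Set 235 + 220·log₂ n ≤ 1117 → log₂ n ≤ (1117 − 235)/220 = 4.0091.
So n ≤ 2^4.0091 = 16.101; the largest integer n is 16.

16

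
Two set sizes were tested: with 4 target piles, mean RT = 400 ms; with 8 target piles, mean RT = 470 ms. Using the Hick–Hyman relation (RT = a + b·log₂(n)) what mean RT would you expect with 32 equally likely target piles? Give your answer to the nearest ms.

With log₂ n on the abscissa the relation is linear; from the two conditions:
  b = (470 − 400) / (log₂ 8 − log₂ 4) = 70 / (3 − 2) = 70 ms/bit
  a = 400 − 70 × 2 = 260 ms
Then RT(32) = 260 + 70 × log₂ 32 = 260 + 70 × 5 ≈ 610.000 ms.

610 ms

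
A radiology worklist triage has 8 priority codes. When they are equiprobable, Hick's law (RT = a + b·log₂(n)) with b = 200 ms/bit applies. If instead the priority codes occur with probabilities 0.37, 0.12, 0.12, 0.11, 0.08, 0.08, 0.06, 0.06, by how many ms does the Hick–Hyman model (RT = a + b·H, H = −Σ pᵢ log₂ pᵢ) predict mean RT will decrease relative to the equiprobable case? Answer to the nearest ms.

The RT saving is b·ΔH. Equiprobable H₀ = log₂(8) = 3.0000 bits; with the given probabilities H = 2.6852 bits.
b·(H₀ − H) = 200 × (3.0000 − 2.6852) = 62.95 ms.

63 ms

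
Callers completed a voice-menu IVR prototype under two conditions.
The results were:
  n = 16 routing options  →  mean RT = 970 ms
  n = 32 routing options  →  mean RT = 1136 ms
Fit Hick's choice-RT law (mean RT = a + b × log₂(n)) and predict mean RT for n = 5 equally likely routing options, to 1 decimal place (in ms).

RT is linear in log₂ n, so two points fix the line:
  b = (1136 − 970) / (log₂ 32 − log₂ 16) = 166 / (5 − 4) = 166.000 ms/bit
  a = 970 − 166.000 × 4 = 306.000 ms
Then RT(5) = 306.000 + 166.000 × log₂ 5 = 306.000 + 166.000 × 2.3219 ≈ 691.440 ms.

691.4 ms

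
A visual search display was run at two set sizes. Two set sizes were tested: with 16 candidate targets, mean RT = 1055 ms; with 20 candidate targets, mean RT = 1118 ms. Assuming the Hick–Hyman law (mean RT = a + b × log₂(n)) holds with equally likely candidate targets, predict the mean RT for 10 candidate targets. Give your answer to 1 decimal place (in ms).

922.3 ms

Solve the two-equation system in a and b:
  b = (1118 − 1055) / (log₂ 20 − log₂ 16) = 63 / (4.3219 − 4) = 195.696 ms/bit
  a = 1055 − 195.696 × 4 = 272.217 ms
Then RT(10) = 272.217 + 195.696 × log₂ 10 = 272.217 + 195.696 × 3.3219 ≈ 922.304 ms.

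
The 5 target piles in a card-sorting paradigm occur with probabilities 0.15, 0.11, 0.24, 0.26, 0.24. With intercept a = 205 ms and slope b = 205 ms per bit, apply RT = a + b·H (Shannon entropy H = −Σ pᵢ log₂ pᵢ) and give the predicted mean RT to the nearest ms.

Entropy contributions −pᵢ log₂ pᵢ: 0.4105, 0.3503, 0.4941, 0.5053, 0.4941; sum H = 2.2544 bits.
RT = a + bH = 205 + 205·2.2544 = 667.15 ms.

667 ms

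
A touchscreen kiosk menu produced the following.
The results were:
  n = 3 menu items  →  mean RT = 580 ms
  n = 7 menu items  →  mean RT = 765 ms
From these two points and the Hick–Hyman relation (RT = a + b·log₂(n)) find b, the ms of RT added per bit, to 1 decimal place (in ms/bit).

b = (RT₂ − RT₁)/(log₂ n₂ − log₂ n₁) = (765 − 580)/(2.8074 − 1.5850) = 151.343 ms/bit.

151.3 ms/bit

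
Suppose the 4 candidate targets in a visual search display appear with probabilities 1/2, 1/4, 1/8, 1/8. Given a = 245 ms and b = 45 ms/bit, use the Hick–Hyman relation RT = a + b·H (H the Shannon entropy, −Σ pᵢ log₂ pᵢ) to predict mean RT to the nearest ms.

324 ms

H = −Σ pᵢ log₂ pᵢ = 0.5·1 + 0.25·2 + 0.125·3 + 0.125·3 = 1.750 bits.
RT = 245 + 45 × 1.750 = 323.75 ms.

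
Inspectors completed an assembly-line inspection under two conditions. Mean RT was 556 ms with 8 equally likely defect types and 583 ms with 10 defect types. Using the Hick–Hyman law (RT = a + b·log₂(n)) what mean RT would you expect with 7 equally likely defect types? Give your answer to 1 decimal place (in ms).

Fit slope and intercept:
  b = (583 − 556) / (log₂ 10 − log₂ 8) = 27 / (3.3219 − 3) = 83.870 ms/bit
  a = 556 − 83.870 × 3 = 304.391 ms
Then RT(7) = 304.391 + 83.870 × log₂ 7 = 304.391 + 83.870 × 2.8074 ≈ 539.843 ms.

539.8 ms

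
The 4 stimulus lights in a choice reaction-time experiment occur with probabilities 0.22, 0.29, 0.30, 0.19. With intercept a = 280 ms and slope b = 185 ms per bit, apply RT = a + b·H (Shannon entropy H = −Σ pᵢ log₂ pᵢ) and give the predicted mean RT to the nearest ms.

H = 0.22·log₂(1/0.22) + 0.29·log₂(1/0.29) + 0.30·log₂(1/0.30) + 0.19·log₂(1/0.19) = 1.9748 bits.
RT = 280 + 185 × 1.9748 = 645.34 ms.

645 ms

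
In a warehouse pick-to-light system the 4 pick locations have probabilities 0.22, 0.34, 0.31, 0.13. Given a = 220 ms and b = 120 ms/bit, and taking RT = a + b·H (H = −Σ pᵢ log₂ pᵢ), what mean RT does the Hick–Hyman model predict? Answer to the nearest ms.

450 ms

H = 0.22·log₂(1/0.22) + 0.34·log₂(1/0.34) + 0.31·log₂(1/0.31) + 0.13·log₂(1/0.13) = 1.9162 bits.
RT = 220 + 120 × 1.9162 = 449.94 ms.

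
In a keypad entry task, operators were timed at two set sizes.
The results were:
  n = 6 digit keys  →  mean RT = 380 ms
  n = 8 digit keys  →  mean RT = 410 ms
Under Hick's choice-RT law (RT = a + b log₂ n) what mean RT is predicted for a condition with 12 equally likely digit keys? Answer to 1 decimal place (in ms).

452.3 ms

Solve the two-equation system in a and b:
  b = (410 − 380) / (log₂ 8 − log₂ 6) = 30 / (3 − 2.5850) = 72.283 ms/bit
  a = 380 − 72.283 × 2.5850 = 193.152 ms
Then RT(12) = 193.152 + 72.283 × log₂ 12 = 193.152 + 72.283 × 3.5850 ≈ 452.283 ms.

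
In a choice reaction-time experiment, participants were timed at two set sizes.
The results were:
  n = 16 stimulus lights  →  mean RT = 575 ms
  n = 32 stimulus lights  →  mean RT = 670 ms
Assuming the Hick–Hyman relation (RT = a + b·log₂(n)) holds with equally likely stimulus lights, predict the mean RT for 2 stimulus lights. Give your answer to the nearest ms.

290 ms

With log₂ n on the abscissa the relation is linear; from the two conditions:
  b = (670 − 575) / (log₂ 32 − log₂ 16) = 95 / (5 − 4) = 95 ms/bit
  a = 575 − 95 × 4 = 195 ms
Then RT(2) = 195 + 95 × log₂ 2 = 195 + 95 × 1 ≈ 290.000 ms.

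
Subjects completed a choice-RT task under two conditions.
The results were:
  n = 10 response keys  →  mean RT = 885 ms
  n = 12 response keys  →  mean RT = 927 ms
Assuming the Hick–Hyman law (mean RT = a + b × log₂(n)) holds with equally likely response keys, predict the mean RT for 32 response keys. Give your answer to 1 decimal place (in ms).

RT is linear in log₂ n, so two points fix the line:
  b = (927 − 885) / (log₂ 12 − log₂ 10) = 42 / (3.5850 − 3.3219) = 159.675 ms/bit
  a = 885 − 159.675 × 3.3219 = 354.571 ms
Then RT(32) = 354.571 + 159.675 × log₂ 32 = 354.571 + 159.675 × 5 ≈ 1152.946 ms.

1152.9 ms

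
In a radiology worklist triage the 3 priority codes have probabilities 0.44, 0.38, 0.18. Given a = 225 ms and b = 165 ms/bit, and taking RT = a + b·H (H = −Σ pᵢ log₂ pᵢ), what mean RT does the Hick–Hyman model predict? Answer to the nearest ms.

472 ms

Entropy contributions −pᵢ log₂ pᵢ: 0.5211, 0.5305, 0.4453; sum H = 1.4969 bits.
RT = a + bH = 225 + 165·1.4969 = 471.99 ms.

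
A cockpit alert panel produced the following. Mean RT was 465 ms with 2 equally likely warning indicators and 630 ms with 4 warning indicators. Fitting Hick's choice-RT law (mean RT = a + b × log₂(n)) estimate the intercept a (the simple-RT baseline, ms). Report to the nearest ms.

300 ms

Slope: b = (630 − 465) / (log₂ 4 − log₂ 2) = 165/1.0000 = 165 ms/bit.
Intercept: a = 465 − 165·log₂(2) = 300.000 ms.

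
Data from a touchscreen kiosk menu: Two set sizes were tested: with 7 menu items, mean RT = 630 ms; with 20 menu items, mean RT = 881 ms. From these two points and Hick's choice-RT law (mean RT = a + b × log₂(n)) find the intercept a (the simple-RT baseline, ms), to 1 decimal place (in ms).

164.8 ms

b = (RT₂ − RT₁)/(log₂ n₂ − log₂ n₁) = (881 − 630)/(4.3219 − 2.8074) = 165.723 ms/bit.
a = RT₁ − b·log₂ n₁ = 630 − 165.723 × 2.8074 = 164.756 ms.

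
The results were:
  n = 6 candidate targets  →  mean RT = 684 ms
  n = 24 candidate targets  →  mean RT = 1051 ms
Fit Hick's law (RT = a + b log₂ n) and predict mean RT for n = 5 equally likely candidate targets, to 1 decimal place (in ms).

635.7 ms

With log₂ n on the abscissa the relation is linear; from the two conditions:
  b = (1051 − 684) / (log₂ 24 − log₂ 6) = 367 / (4.5850 − 2.5850) = 183.500 ms/bit
  a = 684 − 183.500 × 2.5850 = 209.659 ms
Then RT(5) = 209.659 + 183.500 × log₂ 5 = 209.659 + 183.500 × 2.3219 ≈ 635.733 ms.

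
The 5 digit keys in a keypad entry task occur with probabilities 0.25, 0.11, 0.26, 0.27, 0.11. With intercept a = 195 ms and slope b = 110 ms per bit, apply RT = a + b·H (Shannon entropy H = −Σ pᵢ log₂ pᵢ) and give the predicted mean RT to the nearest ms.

Entropy contributions −pᵢ log₂ pᵢ: 0.5000, 0.3503, 0.5053, 0.5100, 0.3503; sum H = 2.2159 bits.
RT = a + bH = 195 + 110·2.2159 = 438.75 ms.

439 ms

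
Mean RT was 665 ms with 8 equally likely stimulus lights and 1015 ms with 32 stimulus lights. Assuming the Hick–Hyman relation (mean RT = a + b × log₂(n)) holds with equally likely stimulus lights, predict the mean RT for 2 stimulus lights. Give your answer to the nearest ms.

Solve the two-equation system in a and b:
  b = (1015 − 665) / (log₂ 32 − log₂ 8) = 350 / (5 − 3) = 175 ms/bit
  a = 665 − 175 × 3 = 140 ms
Then RT(2) = 140 + 175 × log₂ 2 = 140 + 175 × 1 ≈ 315.000 ms.

315 ms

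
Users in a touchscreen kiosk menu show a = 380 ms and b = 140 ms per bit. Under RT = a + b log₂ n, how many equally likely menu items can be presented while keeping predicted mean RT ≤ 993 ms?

140·log₂ n ≤ 993 − 380 = 613, giving log₂ n ≤ 4.3786 and n ≤ 20.801. The largest whole number is 20.

20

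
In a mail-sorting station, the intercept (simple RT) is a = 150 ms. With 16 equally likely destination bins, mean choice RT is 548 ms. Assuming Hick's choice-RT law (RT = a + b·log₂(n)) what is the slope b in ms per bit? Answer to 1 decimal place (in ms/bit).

log₂(16) = 4 bits.
b = (RT − a)/log₂ n = (548 − 150) / 4 = 99.500 ms/bit.

99.5 ms/bit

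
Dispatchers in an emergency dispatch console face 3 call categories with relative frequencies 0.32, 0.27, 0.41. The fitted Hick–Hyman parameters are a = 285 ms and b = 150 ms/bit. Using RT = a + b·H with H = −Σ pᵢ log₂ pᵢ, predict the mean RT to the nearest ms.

H = 0.32·log₂(1/0.32) + 0.27·log₂(1/0.27) + 0.41·log₂(1/0.41) = 1.5634 bits.
RT = 285 + 150 × 1.5634 = 519.52 ms.

520 ms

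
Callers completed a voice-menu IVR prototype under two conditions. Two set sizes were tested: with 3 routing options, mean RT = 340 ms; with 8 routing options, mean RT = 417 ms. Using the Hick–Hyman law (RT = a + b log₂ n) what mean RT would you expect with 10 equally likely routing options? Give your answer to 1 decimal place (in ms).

Fit slope and intercept:
  b = (417 − 340) / (log₂ 8 − log₂ 3) = 77 / (3 − 1.5850) = 54.416 ms/bit
  a = 340 − 54.416 × 1.5850 = 253.753 ms
Then RT(10) = 253.753 + 54.416 × log₂ 10 = 253.753 + 54.416 × 3.3219 ≈ 434.518 ms.

434.5 ms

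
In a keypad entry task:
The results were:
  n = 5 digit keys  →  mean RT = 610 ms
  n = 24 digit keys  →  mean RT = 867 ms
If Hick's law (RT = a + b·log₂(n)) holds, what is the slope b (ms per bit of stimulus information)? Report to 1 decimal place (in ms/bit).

b = (RT₂ − RT₁)/(log₂ n₂ − log₂ n₁) = (867 − 610)/(4.5850 − 2.3219) = 113.564 ms/bit.

113.6 ms/bit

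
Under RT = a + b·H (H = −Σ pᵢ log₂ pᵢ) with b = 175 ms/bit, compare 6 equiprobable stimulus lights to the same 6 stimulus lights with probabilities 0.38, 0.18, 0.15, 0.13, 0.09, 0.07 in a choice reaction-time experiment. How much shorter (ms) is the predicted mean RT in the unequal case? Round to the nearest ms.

The RT saving is b·ΔH. Equiprobable H₀ = log₂(6) = 2.5850 bits; with the given probabilities H = 2.3502 bits.
b·(H₀ − H) = 175 × (2.5850 − 2.3502) = 41.09 ms.

41 ms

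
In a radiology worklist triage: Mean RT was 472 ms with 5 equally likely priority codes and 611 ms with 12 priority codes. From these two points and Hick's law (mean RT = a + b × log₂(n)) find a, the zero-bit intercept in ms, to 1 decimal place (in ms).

The slope on a log₂ axis is (611 − 472) / (3.5850 − 2.3219) = 110.052 ms/bit.
a = RT₁ − b·log₂ n₁ = 472 − 110.052 × 2.3219 = 216.466 ms.

216.5 ms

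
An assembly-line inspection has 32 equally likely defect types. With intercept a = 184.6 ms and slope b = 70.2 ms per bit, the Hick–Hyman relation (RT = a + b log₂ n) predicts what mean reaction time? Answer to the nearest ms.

log₂(32) = 5 bits, so RT = 184.6 + 70.2 × 5 ≈ 535.600 ms.

536 ms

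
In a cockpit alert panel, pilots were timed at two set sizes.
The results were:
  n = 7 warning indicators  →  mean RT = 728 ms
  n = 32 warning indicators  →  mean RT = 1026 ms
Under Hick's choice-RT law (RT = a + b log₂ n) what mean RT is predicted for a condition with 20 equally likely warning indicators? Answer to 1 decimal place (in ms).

RT is linear in log₂ n, so two points fix the line:
  b = (1026 − 728) / (log₂ 32 − log₂ 7) = 298 / (5 − 2.8074) = 135.909 ms/bit
  a = 728 − 135.909 × 2.8074 = 346.455 ms
Then RT(20) = 346.455 + 135.909 × log₂ 20 = 346.455 + 135.909 × 4.3219 ≈ 933.844 ms.

933.8 ms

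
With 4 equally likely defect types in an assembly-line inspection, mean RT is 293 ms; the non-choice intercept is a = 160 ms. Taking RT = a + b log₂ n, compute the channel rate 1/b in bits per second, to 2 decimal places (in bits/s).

15.04 bits/s

Choice component = 293 − 160 = 133 ms over log₂(4) = 2 bits.
b = 133 / 2 = 66.500 ms/bit, so 1/b = 15.038 bits/s.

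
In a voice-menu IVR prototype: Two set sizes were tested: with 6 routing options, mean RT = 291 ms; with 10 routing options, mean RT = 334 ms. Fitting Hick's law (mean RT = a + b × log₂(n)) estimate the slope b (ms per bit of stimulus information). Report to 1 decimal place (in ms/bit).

58.3 ms/bit

Slope: b = (334 − 291) / (log₂ 10 − log₂ 6) = 43/0.7370 = 58.347 ms/bit.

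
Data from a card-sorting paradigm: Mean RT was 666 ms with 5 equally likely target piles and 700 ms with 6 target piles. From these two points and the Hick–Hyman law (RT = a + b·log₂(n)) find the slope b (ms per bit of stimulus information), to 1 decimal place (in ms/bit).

b = (RT₂ − RT₁)/(log₂ n₂ − log₂ n₁) = (700 − 666)/(2.5850 − 2.3219) = 129.261 ms/bit.

129.3 ms/bit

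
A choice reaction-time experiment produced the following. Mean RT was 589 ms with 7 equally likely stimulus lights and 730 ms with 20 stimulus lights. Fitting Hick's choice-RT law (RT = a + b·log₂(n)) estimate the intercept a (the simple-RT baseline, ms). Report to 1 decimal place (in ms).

Slope: b = (730 − 589) / (log₂ 20 − log₂ 7) = 141/1.5146 = 93.096 ms/bit.
Intercept: a = 589 − 93.096·log₂(7) = 327.648 ms.

327.6 ms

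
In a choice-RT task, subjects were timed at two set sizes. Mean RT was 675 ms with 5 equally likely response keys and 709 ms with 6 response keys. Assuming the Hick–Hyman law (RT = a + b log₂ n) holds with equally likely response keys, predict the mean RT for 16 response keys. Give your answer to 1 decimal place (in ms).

891.9 ms

RT is linear in log₂ n, so two points fix the line:
  b = (709 − 675) / (log₂ 6 − log₂ 5) = 34 / (2.5850 − 2.3219) = 129.261 ms/bit
  a = 675 − 129.261 × 2.3219 = 374.866 ms
Then RT(16) = 374.866 + 129.261 × log₂ 16 = 374.866 + 129.261 × 4 ≈ 891.909 ms.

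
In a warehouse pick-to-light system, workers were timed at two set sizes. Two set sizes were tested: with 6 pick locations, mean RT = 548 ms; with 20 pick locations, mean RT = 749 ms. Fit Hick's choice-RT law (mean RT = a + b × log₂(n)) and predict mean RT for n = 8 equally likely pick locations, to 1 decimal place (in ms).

596.0 ms

Fit slope and intercept:
  b = (749 − 548) / (log₂ 20 − log₂ 6) = 201 / (4.3219 − 2.5850) = 115.719 ms/bit
  a = 548 − 115.719 × 2.5850 = 248.871 ms
Then RT(8) = 248.871 + 115.719 × log₂ 8 = 248.871 + 115.719 × 3 ≈ 596.028 ms.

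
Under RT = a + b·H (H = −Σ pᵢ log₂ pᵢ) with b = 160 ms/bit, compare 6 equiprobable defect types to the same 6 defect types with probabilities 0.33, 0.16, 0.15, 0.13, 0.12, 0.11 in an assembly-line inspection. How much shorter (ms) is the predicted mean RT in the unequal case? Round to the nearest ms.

20 ms

The RT saving is b·ΔH. Equiprobable H₀ = log₂(6) = 2.5850 bits; with the given probabilities H = 2.4614 bits.
b·(H₀ − H) = 160 × (2.5850 − 2.4614) = 19.77 ms.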